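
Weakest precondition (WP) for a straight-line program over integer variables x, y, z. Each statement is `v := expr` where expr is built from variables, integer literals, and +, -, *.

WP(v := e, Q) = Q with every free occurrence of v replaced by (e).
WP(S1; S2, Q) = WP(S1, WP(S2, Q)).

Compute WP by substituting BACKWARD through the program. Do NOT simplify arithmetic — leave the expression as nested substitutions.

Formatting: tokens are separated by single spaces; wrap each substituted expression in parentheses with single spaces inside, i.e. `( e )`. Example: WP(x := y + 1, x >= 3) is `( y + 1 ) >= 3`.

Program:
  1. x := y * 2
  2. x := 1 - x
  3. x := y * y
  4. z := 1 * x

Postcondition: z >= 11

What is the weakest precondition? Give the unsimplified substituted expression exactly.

post: z >= 11
stmt 4: z := 1 * x  -- replace 1 occurrence(s) of z with (1 * x)
  => ( 1 * x ) >= 11
stmt 3: x := y * y  -- replace 1 occurrence(s) of x with (y * y)
  => ( 1 * ( y * y ) ) >= 11
stmt 2: x := 1 - x  -- replace 0 occurrence(s) of x with (1 - x)
  => ( 1 * ( y * y ) ) >= 11
stmt 1: x := y * 2  -- replace 0 occurrence(s) of x with (y * 2)
  => ( 1 * ( y * y ) ) >= 11

Answer: ( 1 * ( y * y ) ) >= 11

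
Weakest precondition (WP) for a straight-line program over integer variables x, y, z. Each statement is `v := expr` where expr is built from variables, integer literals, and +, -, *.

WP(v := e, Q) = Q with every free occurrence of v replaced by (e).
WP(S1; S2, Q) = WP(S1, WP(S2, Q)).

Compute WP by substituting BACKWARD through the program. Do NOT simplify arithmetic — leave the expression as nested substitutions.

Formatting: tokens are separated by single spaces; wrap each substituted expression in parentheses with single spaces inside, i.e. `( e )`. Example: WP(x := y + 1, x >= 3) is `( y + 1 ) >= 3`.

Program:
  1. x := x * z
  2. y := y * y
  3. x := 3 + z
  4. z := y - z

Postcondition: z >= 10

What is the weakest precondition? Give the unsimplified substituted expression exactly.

post: z >= 10
stmt 4: z := y - z  -- replace 1 occurrence(s) of z with (y - z)
  => ( y - z ) >= 10
stmt 3: x := 3 + z  -- replace 0 occurrence(s) of x with (3 + z)
  => ( y - z ) >= 10
stmt 2: y := y * y  -- replace 1 occurrence(s) of y with (y * y)
  => ( ( y * y ) - z ) >= 10
stmt 1: x := x * z  -- replace 0 occurrence(s) of x with (x * z)
  => ( ( y * y ) - z ) >= 10

Answer: ( ( y * y ) - z ) >= 10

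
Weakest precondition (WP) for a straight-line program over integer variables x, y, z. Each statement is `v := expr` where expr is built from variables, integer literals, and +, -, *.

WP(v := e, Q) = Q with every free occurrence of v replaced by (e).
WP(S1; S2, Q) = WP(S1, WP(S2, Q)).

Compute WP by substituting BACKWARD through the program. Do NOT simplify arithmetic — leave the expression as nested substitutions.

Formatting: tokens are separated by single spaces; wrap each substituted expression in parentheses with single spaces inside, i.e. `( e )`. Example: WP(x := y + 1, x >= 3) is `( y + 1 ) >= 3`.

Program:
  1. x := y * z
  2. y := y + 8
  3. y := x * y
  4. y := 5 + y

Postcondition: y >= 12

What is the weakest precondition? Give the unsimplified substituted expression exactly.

Answer: ( 5 + ( ( y * z ) * ( y + 8 ) ) ) >= 12

Derivation:
post: y >= 12
stmt 4: y := 5 + y  -- replace 1 occurrence(s) of y with (5 + y)
  => ( 5 + y ) >= 12
stmt 3: y := x * y  -- replace 1 occurrence(s) of y with (x * y)
  => ( 5 + ( x * y ) ) >= 12
stmt 2: y := y + 8  -- replace 1 occurrence(s) of y with (y + 8)
  => ( 5 + ( x * ( y + 8 ) ) ) >= 12
stmt 1: x := y * z  -- replace 1 occurrence(s) of x with (y * z)
  => ( 5 + ( ( y * z ) * ( y + 8 ) ) ) >= 12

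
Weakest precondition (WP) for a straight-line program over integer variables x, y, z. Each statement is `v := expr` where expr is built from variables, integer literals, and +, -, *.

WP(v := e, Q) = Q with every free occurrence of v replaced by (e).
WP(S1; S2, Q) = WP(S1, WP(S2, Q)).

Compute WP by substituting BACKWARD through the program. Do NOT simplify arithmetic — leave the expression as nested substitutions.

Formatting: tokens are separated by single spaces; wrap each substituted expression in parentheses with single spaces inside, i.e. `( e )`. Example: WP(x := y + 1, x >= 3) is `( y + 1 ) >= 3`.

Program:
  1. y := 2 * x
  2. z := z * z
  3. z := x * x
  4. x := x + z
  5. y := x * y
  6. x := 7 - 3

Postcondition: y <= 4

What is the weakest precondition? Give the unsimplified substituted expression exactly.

post: y <= 4
stmt 6: x := 7 - 3  -- replace 0 occurrence(s) of x with (7 - 3)
  => y <= 4
stmt 5: y := x * y  -- replace 1 occurrence(s) of y with (x * y)
  => ( x * y ) <= 4
stmt 4: x := x + z  -- replace 1 occurrence(s) of x with (x + z)
  => ( ( x + z ) * y ) <= 4
stmt 3: z := x * x  -- replace 1 occurrence(s) of z with (x * x)
  => ( ( x + ( x * x ) ) * y ) <= 4
stmt 2: z := z * z  -- replace 0 occurrence(s) of z with (z * z)
  => ( ( x + ( x * x ) ) * y ) <= 4
stmt 1: y := 2 * x  -- replace 1 occurrence(s) of y with (2 * x)
  => ( ( x + ( x * x ) ) * ( 2 * x ) ) <= 4

Answer: ( ( x + ( x * x ) ) * ( 2 * x ) ) <= 4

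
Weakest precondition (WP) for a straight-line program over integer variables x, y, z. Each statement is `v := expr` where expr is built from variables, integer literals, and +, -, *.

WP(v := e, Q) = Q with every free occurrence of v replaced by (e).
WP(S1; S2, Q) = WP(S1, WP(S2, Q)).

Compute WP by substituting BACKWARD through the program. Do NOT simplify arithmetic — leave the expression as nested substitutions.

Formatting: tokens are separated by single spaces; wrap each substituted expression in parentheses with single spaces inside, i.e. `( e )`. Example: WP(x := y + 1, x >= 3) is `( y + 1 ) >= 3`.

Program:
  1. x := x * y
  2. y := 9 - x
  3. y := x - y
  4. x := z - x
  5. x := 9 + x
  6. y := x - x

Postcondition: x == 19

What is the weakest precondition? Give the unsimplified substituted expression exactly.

Answer: ( 9 + ( z - ( x * y ) ) ) == 19

Derivation:
post: x == 19
stmt 6: y := x - x  -- replace 0 occurrence(s) of y with (x - x)
  => x == 19
stmt 5: x := 9 + x  -- replace 1 occurrence(s) of x with (9 + x)
  => ( 9 + x ) == 19
stmt 4: x := z - x  -- replace 1 occurrence(s) of x with (z - x)
  => ( 9 + ( z - x ) ) == 19
stmt 3: y := x - y  -- replace 0 occurrence(s) of y with (x - y)
  => ( 9 + ( z - x ) ) == 19
stmt 2: y := 9 - x  -- replace 0 occurrence(s) of y with (9 - x)
  => ( 9 + ( z - x ) ) == 19
stmt 1: x := x * y  -- replace 1 occurrence(s) of x with (x * y)
  => ( 9 + ( z - ( x * y ) ) ) == 19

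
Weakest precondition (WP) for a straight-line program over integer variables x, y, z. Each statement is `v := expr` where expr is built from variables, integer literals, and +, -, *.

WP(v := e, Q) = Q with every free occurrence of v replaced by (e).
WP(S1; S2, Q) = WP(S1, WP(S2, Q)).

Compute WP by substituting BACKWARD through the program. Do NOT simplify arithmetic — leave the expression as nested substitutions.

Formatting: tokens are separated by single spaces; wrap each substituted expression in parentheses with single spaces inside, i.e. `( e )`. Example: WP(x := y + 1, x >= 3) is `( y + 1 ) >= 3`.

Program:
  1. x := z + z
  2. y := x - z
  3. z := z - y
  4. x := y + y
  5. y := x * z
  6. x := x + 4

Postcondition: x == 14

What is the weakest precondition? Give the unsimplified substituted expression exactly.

post: x == 14
stmt 6: x := x + 4  -- replace 1 occurrence(s) of x with (x + 4)
  => ( x + 4 ) == 14
stmt 5: y := x * z  -- replace 0 occurrence(s) of y with (x * z)
  => ( x + 4 ) == 14
stmt 4: x := y + y  -- replace 1 occurrence(s) of x with (y + y)
  => ( ( y + y ) + 4 ) == 14
stmt 3: z := z - y  -- replace 0 occurrence(s) of z with (z - y)
  => ( ( y + y ) + 4 ) == 14
stmt 2: y := x - z  -- replace 2 occurrence(s) of y with (x - z)
  => ( ( ( x - z ) + ( x - z ) ) + 4 ) == 14
stmt 1: x := z + z  -- replace 2 occurrence(s) of x with (z + z)
  => ( ( ( ( z + z ) - z ) + ( ( z + z ) - z ) ) + 4 ) == 14

Answer: ( ( ( ( z + z ) - z ) + ( ( z + z ) - z ) ) + 4 ) == 14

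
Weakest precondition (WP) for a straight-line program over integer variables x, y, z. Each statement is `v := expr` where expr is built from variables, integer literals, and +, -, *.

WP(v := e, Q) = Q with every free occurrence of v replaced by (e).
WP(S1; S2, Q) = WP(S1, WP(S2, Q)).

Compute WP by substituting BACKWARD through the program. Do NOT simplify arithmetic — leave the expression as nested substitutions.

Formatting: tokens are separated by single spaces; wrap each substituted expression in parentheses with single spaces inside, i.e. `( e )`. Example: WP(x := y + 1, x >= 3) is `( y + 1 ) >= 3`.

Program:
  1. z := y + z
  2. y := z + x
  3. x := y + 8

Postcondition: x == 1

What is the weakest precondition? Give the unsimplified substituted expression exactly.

post: x == 1
stmt 3: x := y + 8  -- replace 1 occurrence(s) of x with (y + 8)
  => ( y + 8 ) == 1
stmt 2: y := z + x  -- replace 1 occurrence(s) of y with (z + x)
  => ( ( z + x ) + 8 ) == 1
stmt 1: z := y + z  -- replace 1 occurrence(s) of z with (y + z)
  => ( ( ( y + z ) + x ) + 8 ) == 1

Answer: ( ( ( y + z ) + x ) + 8 ) == 1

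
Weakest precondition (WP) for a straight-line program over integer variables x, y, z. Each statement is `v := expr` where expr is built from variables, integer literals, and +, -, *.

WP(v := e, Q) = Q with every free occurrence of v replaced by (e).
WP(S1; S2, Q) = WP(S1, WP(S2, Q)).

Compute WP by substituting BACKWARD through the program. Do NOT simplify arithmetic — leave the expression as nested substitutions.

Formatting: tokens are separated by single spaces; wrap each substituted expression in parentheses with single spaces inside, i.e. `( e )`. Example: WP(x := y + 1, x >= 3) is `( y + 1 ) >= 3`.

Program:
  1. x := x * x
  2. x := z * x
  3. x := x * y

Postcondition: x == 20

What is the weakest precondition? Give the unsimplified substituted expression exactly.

Answer: ( ( z * ( x * x ) ) * y ) == 20

Derivation:
post: x == 20
stmt 3: x := x * y  -- replace 1 occurrence(s) of x with (x * y)
  => ( x * y ) == 20
stmt 2: x := z * x  -- replace 1 occurrence(s) of x with (z * x)
  => ( ( z * x ) * y ) == 20
stmt 1: x := x * x  -- replace 1 occurrence(s) of x with (x * x)
  => ( ( z * ( x * x ) ) * y ) == 20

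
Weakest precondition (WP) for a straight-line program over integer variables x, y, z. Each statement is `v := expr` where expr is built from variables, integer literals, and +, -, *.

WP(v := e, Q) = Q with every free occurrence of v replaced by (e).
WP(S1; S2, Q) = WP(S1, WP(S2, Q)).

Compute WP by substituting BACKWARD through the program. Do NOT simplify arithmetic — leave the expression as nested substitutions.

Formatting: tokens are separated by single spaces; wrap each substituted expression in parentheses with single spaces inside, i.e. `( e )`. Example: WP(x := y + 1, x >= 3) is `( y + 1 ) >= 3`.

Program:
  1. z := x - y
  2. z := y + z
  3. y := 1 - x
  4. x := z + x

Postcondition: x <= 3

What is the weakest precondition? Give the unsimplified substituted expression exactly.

Answer: ( ( y + ( x - y ) ) + x ) <= 3

Derivation:
post: x <= 3
stmt 4: x := z + x  -- replace 1 occurrence(s) of x with (z + x)
  => ( z + x ) <= 3
stmt 3: y := 1 - x  -- replace 0 occurrence(s) of y with (1 - x)
  => ( z + x ) <= 3
stmt 2: z := y + z  -- replace 1 occurrence(s) of z with (y + z)
  => ( ( y + z ) + x ) <= 3
stmt 1: z := x - y  -- replace 1 occurrence(s) of z with (x - y)
  => ( ( y + ( x - y ) ) + x ) <= 3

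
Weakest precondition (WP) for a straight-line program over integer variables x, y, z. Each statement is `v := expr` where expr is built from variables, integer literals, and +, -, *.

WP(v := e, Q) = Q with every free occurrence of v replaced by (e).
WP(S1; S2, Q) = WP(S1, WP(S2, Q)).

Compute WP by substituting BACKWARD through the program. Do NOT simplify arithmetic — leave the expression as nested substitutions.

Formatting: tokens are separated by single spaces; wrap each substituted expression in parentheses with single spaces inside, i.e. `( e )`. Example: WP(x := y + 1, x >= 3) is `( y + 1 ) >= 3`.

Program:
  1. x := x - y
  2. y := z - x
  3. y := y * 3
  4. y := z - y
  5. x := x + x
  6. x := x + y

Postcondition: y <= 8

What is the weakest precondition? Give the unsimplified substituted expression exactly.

post: y <= 8
stmt 6: x := x + y  -- replace 0 occurrence(s) of x with (x + y)
  => y <= 8
stmt 5: x := x + x  -- replace 0 occurrence(s) of x with (x + x)
  => y <= 8
stmt 4: y := z - y  -- replace 1 occurrence(s) of y with (z - y)
  => ( z - y ) <= 8
stmt 3: y := y * 3  -- replace 1 occurrence(s) of y with (y * 3)
  => ( z - ( y * 3 ) ) <= 8
stmt 2: y := z - x  -- replace 1 occurrence(s) of y with (z - x)
  => ( z - ( ( z - x ) * 3 ) ) <= 8
stmt 1: x := x - y  -- replace 1 occurrence(s) of x with (x - y)
  => ( z - ( ( z - ( x - y ) ) * 3 ) ) <= 8

Answer: ( z - ( ( z - ( x - y ) ) * 3 ) ) <= 8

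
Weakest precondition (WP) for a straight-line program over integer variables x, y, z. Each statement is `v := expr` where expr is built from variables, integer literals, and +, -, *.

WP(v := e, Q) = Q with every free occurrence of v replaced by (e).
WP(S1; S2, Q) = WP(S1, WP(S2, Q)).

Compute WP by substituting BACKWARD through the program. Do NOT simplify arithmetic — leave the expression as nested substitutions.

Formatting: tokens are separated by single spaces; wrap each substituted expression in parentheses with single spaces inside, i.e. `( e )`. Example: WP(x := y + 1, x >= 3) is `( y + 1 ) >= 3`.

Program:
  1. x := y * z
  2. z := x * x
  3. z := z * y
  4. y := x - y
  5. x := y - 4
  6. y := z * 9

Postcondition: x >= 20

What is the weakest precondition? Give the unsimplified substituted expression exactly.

Answer: ( ( ( y * z ) - y ) - 4 ) >= 20

Derivation:
post: x >= 20
stmt 6: y := z * 9  -- replace 0 occurrence(s) of y with (z * 9)
  => x >= 20
stmt 5: x := y - 4  -- replace 1 occurrence(s) of x with (y - 4)
  => ( y - 4 ) >= 20
stmt 4: y := x - y  -- replace 1 occurrence(s) of y with (x - y)
  => ( ( x - y ) - 4 ) >= 20
stmt 3: z := z * y  -- replace 0 occurrence(s) of z with (z * y)
  => ( ( x - y ) - 4 ) >= 20
stmt 2: z := x * x  -- replace 0 occurrence(s) of z with (x * x)
  => ( ( x - y ) - 4 ) >= 20
stmt 1: x := y * z  -- replace 1 occurrence(s) of x with (y * z)
  => ( ( ( y * z ) - y ) - 4 ) >= 20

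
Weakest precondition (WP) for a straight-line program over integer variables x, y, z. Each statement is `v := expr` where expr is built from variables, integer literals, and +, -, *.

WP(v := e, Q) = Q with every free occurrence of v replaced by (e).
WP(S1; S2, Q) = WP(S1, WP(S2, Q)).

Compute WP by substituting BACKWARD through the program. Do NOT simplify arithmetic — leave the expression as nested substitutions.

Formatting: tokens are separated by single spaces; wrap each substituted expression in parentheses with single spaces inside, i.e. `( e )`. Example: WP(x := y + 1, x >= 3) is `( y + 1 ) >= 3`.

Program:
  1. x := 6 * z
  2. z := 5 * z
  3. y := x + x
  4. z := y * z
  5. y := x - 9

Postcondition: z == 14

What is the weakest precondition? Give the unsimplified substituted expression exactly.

post: z == 14
stmt 5: y := x - 9  -- replace 0 occurrence(s) of y with (x - 9)
  => z == 14
stmt 4: z := y * z  -- replace 1 occurrence(s) of z with (y * z)
  => ( y * z ) == 14
stmt 3: y := x + x  -- replace 1 occurrence(s) of y with (x + x)
  => ( ( x + x ) * z ) == 14
stmt 2: z := 5 * z  -- replace 1 occurrence(s) of z with (5 * z)
  => ( ( x + x ) * ( 5 * z ) ) == 14
stmt 1: x := 6 * z  -- replace 2 occurrence(s) of x with (6 * z)
  => ( ( ( 6 * z ) + ( 6 * z ) ) * ( 5 * z ) ) == 14

Answer: ( ( ( 6 * z ) + ( 6 * z ) ) * ( 5 * z ) ) == 14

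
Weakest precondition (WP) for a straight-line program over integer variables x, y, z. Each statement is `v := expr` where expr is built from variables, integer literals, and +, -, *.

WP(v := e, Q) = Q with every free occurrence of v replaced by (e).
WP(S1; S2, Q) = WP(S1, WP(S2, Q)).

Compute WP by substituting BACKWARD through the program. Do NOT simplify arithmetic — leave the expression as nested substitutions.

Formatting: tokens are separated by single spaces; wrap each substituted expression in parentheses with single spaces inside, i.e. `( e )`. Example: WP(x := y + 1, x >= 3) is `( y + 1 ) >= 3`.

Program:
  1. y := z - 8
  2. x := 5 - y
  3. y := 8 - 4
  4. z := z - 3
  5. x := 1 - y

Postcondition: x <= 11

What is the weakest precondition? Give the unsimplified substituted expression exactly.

post: x <= 11
stmt 5: x := 1 - y  -- replace 1 occurrence(s) of x with (1 - y)
  => ( 1 - y ) <= 11
stmt 4: z := z - 3  -- replace 0 occurrence(s) of z with (z - 3)
  => ( 1 - y ) <= 11
stmt 3: y := 8 - 4  -- replace 1 occurrence(s) of y with (8 - 4)
  => ( 1 - ( 8 - 4 ) ) <= 11
stmt 2: x := 5 - y  -- replace 0 occurrence(s) of x with (5 - y)
  => ( 1 - ( 8 - 4 ) ) <= 11
stmt 1: y := z - 8  -- replace 0 occurrence(s) of y with (z - 8)
  => ( 1 - ( 8 - 4 ) ) <= 11

Answer: ( 1 - ( 8 - 4 ) ) <= 11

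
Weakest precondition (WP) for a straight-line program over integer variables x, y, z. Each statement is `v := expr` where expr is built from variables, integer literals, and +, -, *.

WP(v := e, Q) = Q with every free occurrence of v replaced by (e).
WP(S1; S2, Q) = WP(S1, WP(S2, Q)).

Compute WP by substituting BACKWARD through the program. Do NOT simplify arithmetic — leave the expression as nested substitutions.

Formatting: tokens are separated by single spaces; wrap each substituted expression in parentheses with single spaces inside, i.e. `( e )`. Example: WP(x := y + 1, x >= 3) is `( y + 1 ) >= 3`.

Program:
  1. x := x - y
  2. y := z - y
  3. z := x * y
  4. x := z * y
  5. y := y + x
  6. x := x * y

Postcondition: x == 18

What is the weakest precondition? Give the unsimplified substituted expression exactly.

Answer: ( ( ( ( x - y ) * ( z - y ) ) * ( z - y ) ) * ( ( z - y ) + ( ( ( x - y ) * ( z - y ) ) * ( z - y ) ) ) ) == 18

Derivation:
post: x == 18
stmt 6: x := x * y  -- replace 1 occurrence(s) of x with (x * y)
  => ( x * y ) == 18
stmt 5: y := y + x  -- replace 1 occurrence(s) of y with (y + x)
  => ( x * ( y + x ) ) == 18
stmt 4: x := z * y  -- replace 2 occurrence(s) of x with (z * y)
  => ( ( z * y ) * ( y + ( z * y ) ) ) == 18
stmt 3: z := x * y  -- replace 2 occurrence(s) of z with (x * y)
  => ( ( ( x * y ) * y ) * ( y + ( ( x * y ) * y ) ) ) == 18
stmt 2: y := z - y  -- replace 5 occurrence(s) of y with (z - y)
  => ( ( ( x * ( z - y ) ) * ( z - y ) ) * ( ( z - y ) + ( ( x * ( z - y ) ) * ( z - y ) ) ) ) == 18
stmt 1: x := x - y  -- replace 2 occurrence(s) of x with (x - y)
  => ( ( ( ( x - y ) * ( z - y ) ) * ( z - y ) ) * ( ( z - y ) + ( ( ( x - y ) * ( z - y ) ) * ( z - y ) ) ) ) == 18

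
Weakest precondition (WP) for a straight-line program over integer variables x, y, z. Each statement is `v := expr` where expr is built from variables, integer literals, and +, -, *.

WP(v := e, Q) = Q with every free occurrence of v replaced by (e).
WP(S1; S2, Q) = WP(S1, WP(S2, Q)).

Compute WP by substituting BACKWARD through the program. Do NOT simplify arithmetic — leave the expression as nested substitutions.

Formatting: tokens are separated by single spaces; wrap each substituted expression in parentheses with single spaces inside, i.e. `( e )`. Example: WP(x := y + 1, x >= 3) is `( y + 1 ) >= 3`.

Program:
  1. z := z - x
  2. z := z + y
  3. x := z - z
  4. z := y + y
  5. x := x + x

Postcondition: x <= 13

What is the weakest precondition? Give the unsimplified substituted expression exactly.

Answer: ( ( ( ( z - x ) + y ) - ( ( z - x ) + y ) ) + ( ( ( z - x ) + y ) - ( ( z - x ) + y ) ) ) <= 13

Derivation:
post: x <= 13
stmt 5: x := x + x  -- replace 1 occurrence(s) of x with (x + x)
  => ( x + x ) <= 13
stmt 4: z := y + y  -- replace 0 occurrence(s) of z with (y + y)
  => ( x + x ) <= 13
stmt 3: x := z - z  -- replace 2 occurrence(s) of x with (z - z)
  => ( ( z - z ) + ( z - z ) ) <= 13
stmt 2: z := z + y  -- replace 4 occurrence(s) of z with (z + y)
  => ( ( ( z + y ) - ( z + y ) ) + ( ( z + y ) - ( z + y ) ) ) <= 13
stmt 1: z := z - x  -- replace 4 occurrence(s) of z with (z - x)
  => ( ( ( ( z - x ) + y ) - ( ( z - x ) + y ) ) + ( ( ( z - x ) + y ) - ( ( z - x ) + y ) ) ) <= 13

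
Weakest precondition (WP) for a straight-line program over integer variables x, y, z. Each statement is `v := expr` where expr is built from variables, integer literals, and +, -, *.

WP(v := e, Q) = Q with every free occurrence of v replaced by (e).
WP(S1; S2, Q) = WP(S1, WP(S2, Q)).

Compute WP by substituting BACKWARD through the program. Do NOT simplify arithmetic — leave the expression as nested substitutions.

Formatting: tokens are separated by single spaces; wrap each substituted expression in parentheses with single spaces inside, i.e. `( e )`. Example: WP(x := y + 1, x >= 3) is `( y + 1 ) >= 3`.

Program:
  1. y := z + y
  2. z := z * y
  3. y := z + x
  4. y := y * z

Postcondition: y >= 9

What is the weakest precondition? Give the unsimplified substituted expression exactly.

Answer: ( ( ( z * ( z + y ) ) + x ) * ( z * ( z + y ) ) ) >= 9

Derivation:
post: y >= 9
stmt 4: y := y * z  -- replace 1 occurrence(s) of y with (y * z)
  => ( y * z ) >= 9
stmt 3: y := z + x  -- replace 1 occurrence(s) of y with (z + x)
  => ( ( z + x ) * z ) >= 9
stmt 2: z := z * y  -- replace 2 occurrence(s) of z with (z * y)
  => ( ( ( z * y ) + x ) * ( z * y ) ) >= 9
stmt 1: y := z + y  -- replace 2 occurrence(s) of y with (z + y)
  => ( ( ( z * ( z + y ) ) + x ) * ( z * ( z + y ) ) ) >= 9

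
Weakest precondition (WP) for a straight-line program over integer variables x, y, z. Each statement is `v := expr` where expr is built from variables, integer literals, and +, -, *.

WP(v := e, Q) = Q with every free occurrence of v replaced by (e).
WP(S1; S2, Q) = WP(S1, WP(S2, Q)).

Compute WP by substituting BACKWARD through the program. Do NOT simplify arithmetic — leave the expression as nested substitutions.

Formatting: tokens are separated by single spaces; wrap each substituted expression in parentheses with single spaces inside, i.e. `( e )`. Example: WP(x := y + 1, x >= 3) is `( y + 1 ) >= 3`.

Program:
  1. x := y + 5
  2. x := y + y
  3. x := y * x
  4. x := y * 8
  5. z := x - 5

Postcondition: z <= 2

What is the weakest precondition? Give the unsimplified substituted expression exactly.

post: z <= 2
stmt 5: z := x - 5  -- replace 1 occurrence(s) of z with (x - 5)
  => ( x - 5 ) <= 2
stmt 4: x := y * 8  -- replace 1 occurrence(s) of x with (y * 8)
  => ( ( y * 8 ) - 5 ) <= 2
stmt 3: x := y * x  -- replace 0 occurrence(s) of x with (y * x)
  => ( ( y * 8 ) - 5 ) <= 2
stmt 2: x := y + y  -- replace 0 occurrence(s) of x with (y + y)
  => ( ( y * 8 ) - 5 ) <= 2
stmt 1: x := y + 5  -- replace 0 occurrence(s) of x with (y + 5)
  => ( ( y * 8 ) - 5 ) <= 2

Answer: ( ( y * 8 ) - 5 ) <= 2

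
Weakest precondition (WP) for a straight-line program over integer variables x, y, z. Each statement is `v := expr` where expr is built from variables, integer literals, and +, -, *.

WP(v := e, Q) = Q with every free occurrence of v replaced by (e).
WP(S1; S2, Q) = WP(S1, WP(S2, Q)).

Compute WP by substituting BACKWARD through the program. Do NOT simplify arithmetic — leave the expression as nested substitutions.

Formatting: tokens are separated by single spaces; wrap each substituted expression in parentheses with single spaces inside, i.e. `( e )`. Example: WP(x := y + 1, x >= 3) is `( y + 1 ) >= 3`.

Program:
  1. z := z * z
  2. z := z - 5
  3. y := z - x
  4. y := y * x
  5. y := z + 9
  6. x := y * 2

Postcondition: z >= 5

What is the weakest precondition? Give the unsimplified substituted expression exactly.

Answer: ( ( z * z ) - 5 ) >= 5

Derivation:
post: z >= 5
stmt 6: x := y * 2  -- replace 0 occurrence(s) of x with (y * 2)
  => z >= 5
stmt 5: y := z + 9  -- replace 0 occurrence(s) of y with (z + 9)
  => z >= 5
stmt 4: y := y * x  -- replace 0 occurrence(s) of y with (y * x)
  => z >= 5
stmt 3: y := z - x  -- replace 0 occurrence(s) of y with (z - x)
  => z >= 5
stmt 2: z := z - 5  -- replace 1 occurrence(s) of z with (z - 5)
  => ( z - 5 ) >= 5
stmt 1: z := z * z  -- replace 1 occurrence(s) of z with (z * z)
  => ( ( z * z ) - 5 ) >= 5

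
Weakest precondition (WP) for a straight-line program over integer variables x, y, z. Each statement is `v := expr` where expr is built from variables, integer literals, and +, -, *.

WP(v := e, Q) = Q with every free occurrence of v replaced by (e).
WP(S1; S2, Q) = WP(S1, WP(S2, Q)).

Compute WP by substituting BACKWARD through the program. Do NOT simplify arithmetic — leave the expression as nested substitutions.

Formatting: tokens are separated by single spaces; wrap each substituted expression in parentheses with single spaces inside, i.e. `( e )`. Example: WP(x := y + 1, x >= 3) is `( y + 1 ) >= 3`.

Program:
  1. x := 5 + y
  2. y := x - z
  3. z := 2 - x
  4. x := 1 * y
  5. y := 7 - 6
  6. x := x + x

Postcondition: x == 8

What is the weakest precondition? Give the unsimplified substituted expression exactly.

Answer: ( ( 1 * ( ( 5 + y ) - z ) ) + ( 1 * ( ( 5 + y ) - z ) ) ) == 8

Derivation:
post: x == 8
stmt 6: x := x + x  -- replace 1 occurrence(s) of x with (x + x)
  => ( x + x ) == 8
stmt 5: y := 7 - 6  -- replace 0 occurrence(s) of y with (7 - 6)
  => ( x + x ) == 8
stmt 4: x := 1 * y  -- replace 2 occurrence(s) of x with (1 * y)
  => ( ( 1 * y ) + ( 1 * y ) ) == 8
stmt 3: z := 2 - x  -- replace 0 occurrence(s) of z with (2 - x)
  => ( ( 1 * y ) + ( 1 * y ) ) == 8
stmt 2: y := x - z  -- replace 2 occurrence(s) of y with (x - z)
  => ( ( 1 * ( x - z ) ) + ( 1 * ( x - z ) ) ) == 8
stmt 1: x := 5 + y  -- replace 2 occurrence(s) of x with (5 + y)
  => ( ( 1 * ( ( 5 + y ) - z ) ) + ( 1 * ( ( 5 + y ) - z ) ) ) == 8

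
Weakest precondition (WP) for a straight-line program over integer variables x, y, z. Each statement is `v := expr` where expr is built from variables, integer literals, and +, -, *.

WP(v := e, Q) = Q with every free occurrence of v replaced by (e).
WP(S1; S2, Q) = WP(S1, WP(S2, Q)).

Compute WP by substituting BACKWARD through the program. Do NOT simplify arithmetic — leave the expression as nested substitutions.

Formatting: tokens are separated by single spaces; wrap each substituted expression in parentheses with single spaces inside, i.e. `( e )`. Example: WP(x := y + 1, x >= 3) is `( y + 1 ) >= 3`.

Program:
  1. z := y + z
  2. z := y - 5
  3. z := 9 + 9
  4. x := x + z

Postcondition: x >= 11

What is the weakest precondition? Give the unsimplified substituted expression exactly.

post: x >= 11
stmt 4: x := x + z  -- replace 1 occurrence(s) of x with (x + z)
  => ( x + z ) >= 11
stmt 3: z := 9 + 9  -- replace 1 occurrence(s) of z with (9 + 9)
  => ( x + ( 9 + 9 ) ) >= 11
stmt 2: z := y - 5  -- replace 0 occurrence(s) of z with (y - 5)
  => ( x + ( 9 + 9 ) ) >= 11
stmt 1: z := y + z  -- replace 0 occurrence(s) of z with (y + z)
  => ( x + ( 9 + 9 ) ) >= 11

Answer: ( x + ( 9 + 9 ) ) >= 11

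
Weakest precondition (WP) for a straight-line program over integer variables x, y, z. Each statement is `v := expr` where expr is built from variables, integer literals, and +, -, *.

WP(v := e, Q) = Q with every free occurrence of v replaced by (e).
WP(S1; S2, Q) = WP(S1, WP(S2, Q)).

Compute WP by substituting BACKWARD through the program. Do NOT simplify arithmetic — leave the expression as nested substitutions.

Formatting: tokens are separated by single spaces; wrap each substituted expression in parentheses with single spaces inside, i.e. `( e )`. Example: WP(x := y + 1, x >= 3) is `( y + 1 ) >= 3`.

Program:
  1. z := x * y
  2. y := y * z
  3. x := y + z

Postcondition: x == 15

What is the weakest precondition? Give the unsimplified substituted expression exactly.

Answer: ( ( y * ( x * y ) ) + ( x * y ) ) == 15

Derivation:
post: x == 15
stmt 3: x := y + z  -- replace 1 occurrence(s) of x with (y + z)
  => ( y + z ) == 15
stmt 2: y := y * z  -- replace 1 occurrence(s) of y with (y * z)
  => ( ( y * z ) + z ) == 15
stmt 1: z := x * y  -- replace 2 occurrence(s) of z with (x * y)
  => ( ( y * ( x * y ) ) + ( x * y ) ) == 15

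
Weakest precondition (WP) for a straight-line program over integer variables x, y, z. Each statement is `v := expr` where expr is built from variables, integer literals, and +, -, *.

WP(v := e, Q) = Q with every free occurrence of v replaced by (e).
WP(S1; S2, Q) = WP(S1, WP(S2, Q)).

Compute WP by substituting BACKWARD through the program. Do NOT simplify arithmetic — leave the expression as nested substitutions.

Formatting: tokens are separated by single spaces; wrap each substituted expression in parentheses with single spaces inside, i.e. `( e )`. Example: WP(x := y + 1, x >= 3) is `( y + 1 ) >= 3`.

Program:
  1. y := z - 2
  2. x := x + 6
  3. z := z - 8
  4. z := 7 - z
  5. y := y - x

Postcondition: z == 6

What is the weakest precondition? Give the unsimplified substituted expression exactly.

Answer: ( 7 - ( z - 8 ) ) == 6

Derivation:
post: z == 6
stmt 5: y := y - x  -- replace 0 occurrence(s) of y with (y - x)
  => z == 6
stmt 4: z := 7 - z  -- replace 1 occurrence(s) of z with (7 - z)
  => ( 7 - z ) == 6
stmt 3: z := z - 8  -- replace 1 occurrence(s) of z with (z - 8)
  => ( 7 - ( z - 8 ) ) == 6
stmt 2: x := x + 6  -- replace 0 occurrence(s) of x with (x + 6)
  => ( 7 - ( z - 8 ) ) == 6
stmt 1: y := z - 2  -- replace 0 occurrence(s) of y with (z - 2)
  => ( 7 - ( z - 8 ) ) == 6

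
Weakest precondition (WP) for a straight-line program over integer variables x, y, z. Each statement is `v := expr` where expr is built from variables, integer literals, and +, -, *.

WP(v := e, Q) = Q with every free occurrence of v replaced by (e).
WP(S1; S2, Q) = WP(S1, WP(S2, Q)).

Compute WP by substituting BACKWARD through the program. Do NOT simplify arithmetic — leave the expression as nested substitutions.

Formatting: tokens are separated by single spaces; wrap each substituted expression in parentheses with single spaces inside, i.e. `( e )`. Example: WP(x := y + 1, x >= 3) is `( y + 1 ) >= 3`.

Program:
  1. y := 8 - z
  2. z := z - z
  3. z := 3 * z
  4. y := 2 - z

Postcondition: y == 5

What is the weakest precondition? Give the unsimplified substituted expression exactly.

Answer: ( 2 - ( 3 * ( z - z ) ) ) == 5

Derivation:
post: y == 5
stmt 4: y := 2 - z  -- replace 1 occurrence(s) of y with (2 - z)
  => ( 2 - z ) == 5
stmt 3: z := 3 * z  -- replace 1 occurrence(s) of z with (3 * z)
  => ( 2 - ( 3 * z ) ) == 5
stmt 2: z := z - z  -- replace 1 occurrence(s) of z with (z - z)
  => ( 2 - ( 3 * ( z - z ) ) ) == 5
stmt 1: y := 8 - z  -- replace 0 occurrence(s) of y with (8 - z)
  => ( 2 - ( 3 * ( z - z ) ) ) == 5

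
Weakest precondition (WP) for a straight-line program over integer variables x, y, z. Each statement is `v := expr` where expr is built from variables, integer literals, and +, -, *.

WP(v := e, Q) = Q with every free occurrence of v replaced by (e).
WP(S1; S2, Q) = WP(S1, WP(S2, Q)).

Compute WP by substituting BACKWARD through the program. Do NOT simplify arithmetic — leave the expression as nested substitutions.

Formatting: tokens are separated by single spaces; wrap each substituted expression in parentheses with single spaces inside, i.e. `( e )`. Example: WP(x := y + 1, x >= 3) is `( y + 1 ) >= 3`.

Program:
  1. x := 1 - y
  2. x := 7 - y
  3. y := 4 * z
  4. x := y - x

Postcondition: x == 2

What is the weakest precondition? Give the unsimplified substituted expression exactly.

post: x == 2
stmt 4: x := y - x  -- replace 1 occurrence(s) of x with (y - x)
  => ( y - x ) == 2
stmt 3: y := 4 * z  -- replace 1 occurrence(s) of y with (4 * z)
  => ( ( 4 * z ) - x ) == 2
stmt 2: x := 7 - y  -- replace 1 occurrence(s) of x with (7 - y)
  => ( ( 4 * z ) - ( 7 - y ) ) == 2
stmt 1: x := 1 - y  -- replace 0 occurrence(s) of x with (1 - y)
  => ( ( 4 * z ) - ( 7 - y ) ) == 2

Answer: ( ( 4 * z ) - ( 7 - y ) ) == 2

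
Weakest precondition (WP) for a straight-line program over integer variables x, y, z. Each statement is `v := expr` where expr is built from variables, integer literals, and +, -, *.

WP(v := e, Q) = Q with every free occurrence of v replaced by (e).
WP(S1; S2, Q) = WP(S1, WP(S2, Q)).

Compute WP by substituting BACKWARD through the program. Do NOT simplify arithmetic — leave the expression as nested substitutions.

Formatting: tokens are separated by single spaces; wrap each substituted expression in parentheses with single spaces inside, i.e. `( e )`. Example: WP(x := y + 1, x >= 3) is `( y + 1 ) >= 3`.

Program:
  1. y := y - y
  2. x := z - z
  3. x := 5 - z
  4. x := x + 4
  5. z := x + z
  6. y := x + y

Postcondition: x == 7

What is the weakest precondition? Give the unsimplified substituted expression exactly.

post: x == 7
stmt 6: y := x + y  -- replace 0 occurrence(s) of y with (x + y)
  => x == 7
stmt 5: z := x + z  -- replace 0 occurrence(s) of z with (x + z)
  => x == 7
stmt 4: x := x + 4  -- replace 1 occurrence(s) of x with (x + 4)
  => ( x + 4 ) == 7
stmt 3: x := 5 - z  -- replace 1 occurrence(s) of x with (5 - z)
  => ( ( 5 - z ) + 4 ) == 7
stmt 2: x := z - z  -- replace 0 occurrence(s) of x with (z - z)
  => ( ( 5 - z ) + 4 ) == 7
stmt 1: y := y - y  -- replace 0 occurrence(s) of y with (y - y)
  => ( ( 5 - z ) + 4 ) == 7

Answer: ( ( 5 - z ) + 4 ) == 7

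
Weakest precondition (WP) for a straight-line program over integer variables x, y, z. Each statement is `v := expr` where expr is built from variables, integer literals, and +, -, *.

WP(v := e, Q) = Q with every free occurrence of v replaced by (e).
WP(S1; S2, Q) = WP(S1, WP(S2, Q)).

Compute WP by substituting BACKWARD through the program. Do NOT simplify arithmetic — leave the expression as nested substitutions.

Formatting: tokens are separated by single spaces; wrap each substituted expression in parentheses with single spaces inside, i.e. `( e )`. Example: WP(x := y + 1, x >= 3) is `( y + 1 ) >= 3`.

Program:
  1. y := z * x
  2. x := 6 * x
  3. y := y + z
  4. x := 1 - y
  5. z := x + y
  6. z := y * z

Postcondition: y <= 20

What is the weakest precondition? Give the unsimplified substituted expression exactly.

Answer: ( ( z * x ) + z ) <= 20

Derivation:
post: y <= 20
stmt 6: z := y * z  -- replace 0 occurrence(s) of z with (y * z)
  => y <= 20
stmt 5: z := x + y  -- replace 0 occurrence(s) of z with (x + y)
  => y <= 20
stmt 4: x := 1 - y  -- replace 0 occurrence(s) of x with (1 - y)
  => y <= 20
stmt 3: y := y + z  -- replace 1 occurrence(s) of y with (y + z)
  => ( y + z ) <= 20
stmt 2: x := 6 * x  -- replace 0 occurrence(s) of x with (6 * x)
  => ( y + z ) <= 20
stmt 1: y := z * x  -- replace 1 occurrence(s) of y with (z * x)
  => ( ( z * x ) + z ) <= 20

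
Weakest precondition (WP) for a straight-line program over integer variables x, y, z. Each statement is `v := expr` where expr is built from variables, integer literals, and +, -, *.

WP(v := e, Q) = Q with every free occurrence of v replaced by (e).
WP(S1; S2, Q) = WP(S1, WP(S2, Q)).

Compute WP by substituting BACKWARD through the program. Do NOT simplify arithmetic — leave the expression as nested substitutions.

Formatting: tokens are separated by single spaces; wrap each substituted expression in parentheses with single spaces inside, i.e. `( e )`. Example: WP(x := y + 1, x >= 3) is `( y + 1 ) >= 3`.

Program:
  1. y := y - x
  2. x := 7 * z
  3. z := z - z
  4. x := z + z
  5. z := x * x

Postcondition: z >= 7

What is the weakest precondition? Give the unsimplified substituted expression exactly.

post: z >= 7
stmt 5: z := x * x  -- replace 1 occurrence(s) of z with (x * x)
  => ( x * x ) >= 7
stmt 4: x := z + z  -- replace 2 occurrence(s) of x with (z + z)
  => ( ( z + z ) * ( z + z ) ) >= 7
stmt 3: z := z - z  -- replace 4 occurrence(s) of z with (z - z)
  => ( ( ( z - z ) + ( z - z ) ) * ( ( z - z ) + ( z - z ) ) ) >= 7
stmt 2: x := 7 * z  -- replace 0 occurrence(s) of x with (7 * z)
  => ( ( ( z - z ) + ( z - z ) ) * ( ( z - z ) + ( z - z ) ) ) >= 7
stmt 1: y := y - x  -- replace 0 occurrence(s) of y with (y - x)
  => ( ( ( z - z ) + ( z - z ) ) * ( ( z - z ) + ( z - z ) ) ) >= 7

Answer: ( ( ( z - z ) + ( z - z ) ) * ( ( z - z ) + ( z - z ) ) ) >= 7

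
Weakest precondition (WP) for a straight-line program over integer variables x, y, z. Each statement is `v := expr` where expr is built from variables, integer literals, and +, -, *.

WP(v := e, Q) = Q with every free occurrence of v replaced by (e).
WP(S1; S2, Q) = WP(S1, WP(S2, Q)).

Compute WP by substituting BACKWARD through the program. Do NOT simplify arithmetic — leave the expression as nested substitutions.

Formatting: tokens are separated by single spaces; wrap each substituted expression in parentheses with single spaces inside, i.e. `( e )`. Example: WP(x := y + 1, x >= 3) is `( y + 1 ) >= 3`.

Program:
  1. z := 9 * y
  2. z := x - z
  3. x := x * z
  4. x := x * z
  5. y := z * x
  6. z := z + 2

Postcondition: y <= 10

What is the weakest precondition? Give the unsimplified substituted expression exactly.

post: y <= 10
stmt 6: z := z + 2  -- replace 0 occurrence(s) of z with (z + 2)
  => y <= 10
stmt 5: y := z * x  -- replace 1 occurrence(s) of y with (z * x)
  => ( z * x ) <= 10
stmt 4: x := x * z  -- replace 1 occurrence(s) of x with (x * z)
  => ( z * ( x * z ) ) <= 10
stmt 3: x := x * z  -- replace 1 occurrence(s) of x with (x * z)
  => ( z * ( ( x * z ) * z ) ) <= 10
stmt 2: z := x - z  -- replace 3 occurrence(s) of z with (x - z)
  => ( ( x - z ) * ( ( x * ( x - z ) ) * ( x - z ) ) ) <= 10
stmt 1: z := 9 * y  -- replace 3 occurrence(s) of z with (9 * y)
  => ( ( x - ( 9 * y ) ) * ( ( x * ( x - ( 9 * y ) ) ) * ( x - ( 9 * y ) ) ) ) <= 10

Answer: ( ( x - ( 9 * y ) ) * ( ( x * ( x - ( 9 * y ) ) ) * ( x - ( 9 * y ) ) ) ) <= 10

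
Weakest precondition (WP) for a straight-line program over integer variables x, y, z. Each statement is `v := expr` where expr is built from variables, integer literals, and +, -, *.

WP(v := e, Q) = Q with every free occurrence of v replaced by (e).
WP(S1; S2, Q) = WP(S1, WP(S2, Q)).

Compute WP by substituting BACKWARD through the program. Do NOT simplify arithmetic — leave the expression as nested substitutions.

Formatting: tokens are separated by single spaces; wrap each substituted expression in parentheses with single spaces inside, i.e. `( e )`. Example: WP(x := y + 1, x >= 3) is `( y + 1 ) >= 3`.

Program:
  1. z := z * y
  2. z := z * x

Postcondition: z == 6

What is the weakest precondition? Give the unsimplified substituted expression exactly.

Answer: ( ( z * y ) * x ) == 6

Derivation:
post: z == 6
stmt 2: z := z * x  -- replace 1 occurrence(s) of z with (z * x)
  => ( z * x ) == 6
stmt 1: z := z * y  -- replace 1 occurrence(s) of z with (z * y)
  => ( ( z * y ) * x ) == 6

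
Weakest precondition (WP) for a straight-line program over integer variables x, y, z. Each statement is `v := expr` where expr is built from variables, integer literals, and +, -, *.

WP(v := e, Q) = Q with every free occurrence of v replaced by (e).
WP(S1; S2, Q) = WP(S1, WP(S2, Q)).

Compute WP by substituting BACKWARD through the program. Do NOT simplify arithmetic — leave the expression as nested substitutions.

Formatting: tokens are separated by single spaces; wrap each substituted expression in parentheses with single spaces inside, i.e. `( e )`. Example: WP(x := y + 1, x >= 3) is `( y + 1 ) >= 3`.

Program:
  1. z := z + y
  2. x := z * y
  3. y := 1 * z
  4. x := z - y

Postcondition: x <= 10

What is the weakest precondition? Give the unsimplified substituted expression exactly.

post: x <= 10
stmt 4: x := z - y  -- replace 1 occurrence(s) of x with (z - y)
  => ( z - y ) <= 10
stmt 3: y := 1 * z  -- replace 1 occurrence(s) of y with (1 * z)
  => ( z - ( 1 * z ) ) <= 10
stmt 2: x := z * y  -- replace 0 occurrence(s) of x with (z * y)
  => ( z - ( 1 * z ) ) <= 10
stmt 1: z := z + y  -- replace 2 occurrence(s) of z with (z + y)
  => ( ( z + y ) - ( 1 * ( z + y ) ) ) <= 10

Answer: ( ( z + y ) - ( 1 * ( z + y ) ) ) <= 10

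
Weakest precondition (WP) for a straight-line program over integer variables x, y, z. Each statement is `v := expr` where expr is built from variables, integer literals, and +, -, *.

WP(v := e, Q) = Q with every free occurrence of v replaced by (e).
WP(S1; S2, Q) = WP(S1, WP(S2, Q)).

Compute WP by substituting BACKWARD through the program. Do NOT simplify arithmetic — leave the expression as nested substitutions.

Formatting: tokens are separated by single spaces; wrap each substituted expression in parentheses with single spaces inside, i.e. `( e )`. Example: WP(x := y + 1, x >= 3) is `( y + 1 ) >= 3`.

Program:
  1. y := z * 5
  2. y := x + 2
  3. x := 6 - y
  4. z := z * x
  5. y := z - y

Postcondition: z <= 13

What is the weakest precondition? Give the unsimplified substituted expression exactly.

post: z <= 13
stmt 5: y := z - y  -- replace 0 occurrence(s) of y with (z - y)
  => z <= 13
stmt 4: z := z * x  -- replace 1 occurrence(s) of z with (z * x)
  => ( z * x ) <= 13
stmt 3: x := 6 - y  -- replace 1 occurrence(s) of x with (6 - y)
  => ( z * ( 6 - y ) ) <= 13
stmt 2: y := x + 2  -- replace 1 occurrence(s) of y with (x + 2)
  => ( z * ( 6 - ( x + 2 ) ) ) <= 13
stmt 1: y := z * 5  -- replace 0 occurrence(s) of y with (z * 5)
  => ( z * ( 6 - ( x + 2 ) ) ) <= 13

Answer: ( z * ( 6 - ( x + 2 ) ) ) <= 13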